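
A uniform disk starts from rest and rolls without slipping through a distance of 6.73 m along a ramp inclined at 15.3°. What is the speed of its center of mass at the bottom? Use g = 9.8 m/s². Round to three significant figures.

v ≈ 4.82 m/s

Here I = (1/2)MR², so the shape factor k = I/(MR²) = 0.5.
The rolling condition ω = v/R makes the rotational term ½I(v/R)² = ½kMv², so KE_total = ½(1+k)Mv² = (3/4)Mv².
The vertical drop is h = L sinθ = 6.73 × sin15.3° = 1.776 m.
Setting Mgh = (3/4)Mv² gives v = √(2gh/(1+k)) = √(2·9.8·1.776/1.5) ≈ 4.82 m/s.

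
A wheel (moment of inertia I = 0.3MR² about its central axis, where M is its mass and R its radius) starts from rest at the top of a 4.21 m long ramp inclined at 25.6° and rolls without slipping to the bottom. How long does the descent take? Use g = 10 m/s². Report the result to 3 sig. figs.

The moment of inertia is 0.3MR², giving k ≡ I/(MR²) = 0.3.
Newton's second law down the slope: Mg sinθ − f = Ma. The torque equation fR = Iα (with α = a/R) gives f = kMa.
Hence a = g sinθ/(1+k) = 10×sin25.6°/1.3 = 3.324 m/s².
With constant a from rest, t = √(2L/a) = √(2·4.21/3.324) ≈ 1.59 s.

t ≈ 1.59 s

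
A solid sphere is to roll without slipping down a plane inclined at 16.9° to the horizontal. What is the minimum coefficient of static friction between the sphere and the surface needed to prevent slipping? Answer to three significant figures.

With I = (2/5)MR², the ratio k = I/(MR²) is 0.4.
Along the incline Mg sinθ − f = Ma, and torque about the center fR = Iα = kMR²(a/R) gives f = kMa.
These give a = g sinθ/(1+k) and the required friction f = kMg sinθ/(1+k).
With N = Mg cosθ, the no-slip condition f ≤ μN gives μ_min = f/N = k tanθ/(1+k).
μ_min = 0.4 × tan16.9° / 1.4 ≈ 0.0868.

μ_min ≈ 0.0868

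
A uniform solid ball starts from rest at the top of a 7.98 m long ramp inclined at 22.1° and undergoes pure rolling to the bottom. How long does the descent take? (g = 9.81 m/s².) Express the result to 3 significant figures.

With I = (2/5)MR², the ratio k = I/(MR²) is 0.4.
Newton's second law down the slope: Mg sinθ − f = Ma. The torque equation fR = Iα (with α = a/R) gives f = kMa.
Hence a = g sinθ/(1+k) = 9.81×sin22.1°/1.4 = 2.636 m/s².
With constant a from rest, t = √(2L/a) = √(2·7.98/2.636) ≈ 2.46 s.

t ≈ 2.46 s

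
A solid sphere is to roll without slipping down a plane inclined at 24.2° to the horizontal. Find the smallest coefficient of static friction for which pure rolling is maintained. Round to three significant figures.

Here I = (2/5)MR², so the shape factor k = I/(MR²) = 0.4.
Translational: Mg sinθ − f = Ma. Rotational about the CM: fR = Iα = kMRa, so f = kMa.
These give a = g sinθ/(1+k) and the required friction f = kMg sinθ/(1+k).
With N = Mg cosθ, the no-slip condition f ≤ μN gives μ_min = f/N = k tanθ/(1+k).
μ_min = 0.4 × tan24.2° / 1.4 ≈ 0.128.

μ_min ≈ 0.128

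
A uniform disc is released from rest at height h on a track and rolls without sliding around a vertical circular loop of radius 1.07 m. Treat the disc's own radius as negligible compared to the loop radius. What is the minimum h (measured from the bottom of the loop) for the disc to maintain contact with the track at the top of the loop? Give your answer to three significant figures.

h_min ≈ 2.94 m

The moment of inertia is (1/2)MR², giving k ≡ I/(MR²) = 0.5.
At the top of the loop, the minimum-contact condition is Mg = Mv_top²/r, so v_top² = gr.
With ω = v/R, the kinetic energy at speed v is ½(1+k)Mv² = (3/4)Mv².
Energy conservation from release (height h) to the top (height 2r): Mgh = Mg(2r) + (3/4)M·gr.
Thus h_min = 2r + (1+k)r/2 = r(2 + 1.5/2) = 1.07 × 2.75 ≈ 2.94 m.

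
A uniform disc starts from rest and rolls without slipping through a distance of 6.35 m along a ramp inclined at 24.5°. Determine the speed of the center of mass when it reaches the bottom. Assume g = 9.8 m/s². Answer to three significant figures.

The moment of inertia is (1/2)MR², giving k ≡ I/(MR²) = 0.5.
Pure rolling means v = ωR; then KE = ½Mv² + ½I(v/R)² = ½(1+k)Mv² = (3/4)Mv².
The vertical drop is h = L sinθ = 6.35 × sin24.5° = 2.633 m.
Setting Mgh = (3/4)Mv² gives v = √(2gh/(1+k)) = √(2·9.8·2.633/1.5) ≈ 5.87 m/s.

v ≈ 5.87 m/s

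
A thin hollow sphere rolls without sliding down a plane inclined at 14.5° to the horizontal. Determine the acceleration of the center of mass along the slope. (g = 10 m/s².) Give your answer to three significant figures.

With I = (2/3)MR², the ratio k = I/(MR²) is 2/3.
Newton's second law down the slope: Mg sinθ − f = Ma. The torque equation fR = Iα (with α = a/R) gives f = kMa.
Eliminating f: Mg sinθ = (1+k)Ma, so a = g sinθ/(1+k) = 10 × sin14.5° / 1.667 ≈ 1.50 m/s².

a ≈ 1.50 m/s²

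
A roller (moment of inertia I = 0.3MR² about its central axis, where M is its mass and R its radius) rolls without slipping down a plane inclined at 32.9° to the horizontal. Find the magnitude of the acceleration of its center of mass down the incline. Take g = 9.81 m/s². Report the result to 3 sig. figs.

For this body I = 0.3MR², i.e. k = I/(MR²) = 0.3.
Newton's second law down the slope: Mg sinθ − f = Ma. The torque equation fR = Iα (with α = a/R) gives f = kMa.
Eliminating f: Mg sinθ = (1+k)Ma, so a = g sinθ/(1+k) = 9.81 × sin32.9° / 1.3 ≈ 4.10 m/s².

a ≈ 4.10 m/s²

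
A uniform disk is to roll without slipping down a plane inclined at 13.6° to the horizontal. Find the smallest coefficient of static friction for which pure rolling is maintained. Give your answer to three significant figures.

μ_min ≈ 0.0806

Here I = (1/2)MR², so the shape factor k = I/(MR²) = 0.5.
Translational: Mg sinθ − f = Ma. Rotational about the CM: fR = Iα = kMRa, so f = kMa.
These give a = g sinθ/(1+k) and the required friction f = kMg sinθ/(1+k).
The normal force is N = Mg cosθ, so μ_min = f/N = k tanθ/(1+k).
μ_min = 0.5 × tan13.6° / 1.5 ≈ 0.0806.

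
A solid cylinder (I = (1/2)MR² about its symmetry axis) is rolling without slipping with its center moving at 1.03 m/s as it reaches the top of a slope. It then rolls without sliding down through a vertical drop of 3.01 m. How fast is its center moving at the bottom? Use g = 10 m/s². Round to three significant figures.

With I = (1/2)MR², the ratio k = I/(MR²) is 0.5.
The rolling condition ω = v/R makes the rotational term ½I(v/R)² = ½kMv², so KE_total = ½(1+k)Mv² = (3/4)Mv².
Conserving energy between top and bottom: (3/4)Mv² = (3/4)Mv₀² + Mgh, hence v² = v₀² + 2gh/(1+k).
v = √(1.03² + 2×10×3.01/1.5) = √41.19 ≈ 6.42 m/s.

v ≈ 6.42 m/s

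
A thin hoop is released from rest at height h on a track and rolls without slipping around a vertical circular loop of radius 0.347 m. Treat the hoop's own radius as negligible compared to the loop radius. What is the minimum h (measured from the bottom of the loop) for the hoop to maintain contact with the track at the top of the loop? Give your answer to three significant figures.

h_min ≈ 1.04 m

For this body I = MR², i.e. k = I/(MR²) = 1.
At the top, contact is just lost when gravity alone supplies the centripetal force: Mg = Mv_top²/r, i.e. v_top² = gr.
With ω = v/R, the kinetic energy at speed v is ½(1+k)Mv² = Mv².
Energy conservation from release (height h) to the top (height 2r): Mgh = Mg(2r) + M·gr.
Thus h_min = 2r + (1+k)r/2 = r(2 + 2/2) = 0.347 × 3 ≈ 1.04 m.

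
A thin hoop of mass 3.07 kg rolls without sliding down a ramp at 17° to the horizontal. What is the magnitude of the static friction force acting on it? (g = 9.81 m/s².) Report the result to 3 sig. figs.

The moment of inertia is MR², giving k ≡ I/(MR²) = 1.
Newton's second law down the slope: Mg sinθ − f = Ma. The torque equation fR = Iα (with α = a/R) gives f = kMa.
Combining, a = g sinθ/(1+k) and f = kMa = kMg sinθ/(1+k).
f = 1 × 3.07 × 9.81 × sin17° / 2 ≈ 4.40 N.

f ≈ 4.40 N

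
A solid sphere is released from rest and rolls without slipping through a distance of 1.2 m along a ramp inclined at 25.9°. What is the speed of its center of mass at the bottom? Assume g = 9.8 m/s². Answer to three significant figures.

The moment of inertia is (2/5)MR², giving k ≡ I/(MR²) = 0.4.
The rolling condition ω = v/R makes the rotational term ½I(v/R)² = ½kMv², so KE_total = ½(1+k)Mv² = (7/10)Mv².
The vertical drop is h = L sinθ = 1.2 × sin25.9° = 0.5242 m.
Setting Mgh = (7/10)Mv² gives v = √(2gh/(1+k)) = √(2·9.8·0.5242/1.4) ≈ 2.71 m/s.

v ≈ 2.71 m/s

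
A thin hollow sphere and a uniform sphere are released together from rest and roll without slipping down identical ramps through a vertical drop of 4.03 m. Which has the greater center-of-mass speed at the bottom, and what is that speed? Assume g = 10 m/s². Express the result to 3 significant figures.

the uniform sphere, at v ≈ 7.59 m/s

For rolling without slipping, Mgh = ½(1+k)Mv² where k = I/(MR²), so v = √(2gh/(1+k)).
Thin hollow sphere: k = 2/3, giving v = √(2×10×4.03/1.667) = 6.954 m/s.
Uniform sphere: k = 0.4, giving v = √(2×10×4.03/1.4) = 7.588 m/s.
The smaller k wins: the uniform sphere, at ≈ 7.59 m/s.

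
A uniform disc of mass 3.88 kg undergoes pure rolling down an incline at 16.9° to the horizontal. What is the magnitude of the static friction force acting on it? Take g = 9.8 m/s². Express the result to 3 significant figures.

The moment of inertia is (1/2)MR², giving k ≡ I/(MR²) = 0.5.
Along the incline Mg sinθ − f = Ma, and torque about the center fR = Iα = kMR²(a/R) gives f = kMa.
Combining, a = g sinθ/(1+k) and f = kMa = kMg sinθ/(1+k).
f = 0.5 × 3.88 × 9.8 × sin16.9° / 1.5 ≈ 3.68 N.

f ≈ 3.68 N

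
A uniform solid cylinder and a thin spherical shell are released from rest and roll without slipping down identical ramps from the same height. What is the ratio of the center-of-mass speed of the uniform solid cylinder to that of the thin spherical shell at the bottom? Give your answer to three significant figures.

v_ratio ≈ 1.05

Each satisfies Mgh = ½(1+k)Mv² with k = I/(MR²), so v ∝ 1/√(1+k).
For the uniform solid cylinder k = 0.5; for the thin spherical shell k = 2/3.
v₁/v₂ = √((1+k₂)/(1+k₁)) = √(1.667/1.5) ≈ 1.05.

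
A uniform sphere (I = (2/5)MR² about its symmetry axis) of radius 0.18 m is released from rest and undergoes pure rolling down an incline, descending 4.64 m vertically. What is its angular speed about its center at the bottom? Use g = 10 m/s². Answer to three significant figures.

For this body I = (2/5)MR², i.e. k = I/(MR²) = 0.4.
The rolling condition ω = v/R makes the rotational term ½I(v/R)² = ½kMv², so KE_total = ½(1+k)Mv² = (7/10)Mv².
Energy conservation Mgh = ½(1+k)Mv² gives v = √(2gh/(1+k)) = √(2 × 10 × 4.64 / 1.4) = 8.142 m/s.
Then ω = v/R = 8.142 / 0.18 ≈ 45.2 rad/s.

ω ≈ 45.2 rad/s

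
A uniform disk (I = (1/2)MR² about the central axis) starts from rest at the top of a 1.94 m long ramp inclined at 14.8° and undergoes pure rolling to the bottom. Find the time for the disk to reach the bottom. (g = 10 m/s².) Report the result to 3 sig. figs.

t ≈ 1.51 s

With I = (1/2)MR², the ratio k = I/(MR²) is 0.5.
Translational: Mg sinθ − f = Ma. Rotational about the CM: fR = Iα = kMRa, so f = kMa.
Hence a = g sinθ/(1+k) = 10×sin14.8°/1.5 = 1.703 m/s².
Starting from rest, L = ½at², so t = √(2L/a) = √(2×1.94/1.703) ≈ 1.51 s.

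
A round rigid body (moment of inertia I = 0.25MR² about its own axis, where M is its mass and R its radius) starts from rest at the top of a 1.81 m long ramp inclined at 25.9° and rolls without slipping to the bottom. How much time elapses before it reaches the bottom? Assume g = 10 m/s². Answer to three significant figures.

t ≈ 1.02 s

Here I = 0.25MR², so the shape factor k = I/(MR²) = 0.25.
Translational: Mg sinθ − f = Ma. Rotational about the CM: fR = Iα = kMRa, so f = kMa.
Hence a = g sinθ/(1+k) = 10×sin25.9°/1.25 = 3.494 m/s².
With constant a from rest, t = √(2L/a) = √(2·1.81/3.494) ≈ 1.02 s.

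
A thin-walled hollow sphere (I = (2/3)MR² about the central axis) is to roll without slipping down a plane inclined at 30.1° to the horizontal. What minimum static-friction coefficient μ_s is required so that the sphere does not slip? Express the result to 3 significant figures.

With I = (2/3)MR², the ratio k = I/(MR²) is 2/3.
Translational: Mg sinθ − f = Ma. Rotational about the CM: fR = Iα = kMRa, so f = kMa.
These give a = g sinθ/(1+k) and the required friction f = kMg sinθ/(1+k).
The normal force is N = Mg cosθ, so μ_min = f/N = k tanθ/(1+k).
μ_min = (2/3) × tan30.1° / 1.667 ≈ 0.232.

μ_min ≈ 0.232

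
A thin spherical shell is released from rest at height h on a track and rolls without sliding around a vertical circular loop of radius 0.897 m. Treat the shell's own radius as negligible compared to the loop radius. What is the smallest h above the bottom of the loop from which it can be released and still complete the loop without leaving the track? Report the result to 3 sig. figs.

h_min ≈ 2.54 m

With I = (2/3)MR², the ratio k = I/(MR²) is 2/3.
At the top of the loop, the minimum-contact condition is Mg = Mv_top²/r, so v_top² = gr.
With ω = v/R, the kinetic energy at speed v is ½(1+k)Mv² = (5/6)Mv².
Energy conservation from release (height h) to the top (height 2r): Mgh = Mg(2r) + (5/6)M·gr.
Thus h_min = 2r + (1+k)r/2 = r(2 + 1.667/2) = 0.897 × 2.833 ≈ 2.54 m.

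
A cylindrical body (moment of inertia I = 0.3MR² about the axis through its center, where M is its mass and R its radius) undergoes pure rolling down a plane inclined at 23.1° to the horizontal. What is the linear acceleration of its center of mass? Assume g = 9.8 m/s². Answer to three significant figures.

a ≈ 2.96 m/s²

Here I = 0.3MR², so the shape factor k = I/(MR²) = 0.3.
Newton's second law down the slope: Mg sinθ − f = Ma. The torque equation fR = Iα (with α = a/R) gives f = kMa.
Eliminating f: Mg sinθ = (1+k)Ma, so a = g sinθ/(1+k) = 9.8 × sin23.1° / 1.3 ≈ 2.96 m/s².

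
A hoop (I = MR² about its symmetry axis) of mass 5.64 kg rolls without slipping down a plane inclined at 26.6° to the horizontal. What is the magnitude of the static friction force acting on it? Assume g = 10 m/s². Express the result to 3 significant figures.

For this body I = MR², i.e. k = I/(MR²) = 1.
Translational: Mg sinθ − f = Ma. Rotational about the CM: fR = Iα = kMRa, so f = kMa.
Combining, a = g sinθ/(1+k) and f = kMa = kMg sinθ/(1+k).
f = 1 × 5.64 × 10 × sin26.6° / 2 ≈ 12.6 N.

f ≈ 12.6 N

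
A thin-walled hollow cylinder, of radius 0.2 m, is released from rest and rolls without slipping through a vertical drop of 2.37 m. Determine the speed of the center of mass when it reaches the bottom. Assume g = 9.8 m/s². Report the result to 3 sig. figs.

With I = MR², the ratio k = I/(MR²) is 1.
Since it rolls without slipping, ω = v/R and KE = ½Mv² + ½Iω² = ½(1+k)Mv² = Mv².
Energy conservation: Mgh = Mv², so v = √(2gh/(1+k)) = √(2 × 9.8 × 2.37 / 2) ≈ 4.82 m/s.

v ≈ 4.82 m/s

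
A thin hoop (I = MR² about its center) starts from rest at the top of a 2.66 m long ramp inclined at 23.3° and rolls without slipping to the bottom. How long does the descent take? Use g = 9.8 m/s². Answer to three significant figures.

With I = MR², the ratio k = I/(MR²) is 1.
Newton's second law down the slope: Mg sinθ − f = Ma. The torque equation fR = Iα (with α = a/R) gives f = kMa.
Hence a = g sinθ/(1+k) = 9.8×sin23.3°/2 = 1.938 m/s².
Starting from rest, L = ½at², so t = √(2L/a) = √(2×2.66/1.938) ≈ 1.66 s.

t ≈ 1.66 s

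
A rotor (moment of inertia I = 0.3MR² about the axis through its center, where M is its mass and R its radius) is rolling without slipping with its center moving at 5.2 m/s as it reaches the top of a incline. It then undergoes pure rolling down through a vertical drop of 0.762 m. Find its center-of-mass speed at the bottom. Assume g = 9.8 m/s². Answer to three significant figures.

Here I = 0.3MR², so the shape factor k = I/(MR²) = 0.3.
Rolling without slipping gives ω = v/R, so the total kinetic energy is ½Mv² + ½Iω² = ½(1+k)Mv² = (13/20)Mv².
Energy conservation: (13/20)Mv₀² + Mgh = (13/20)Mv², so v² = v₀² + 2gh/(1+k).
v = √(5.2² + 2×9.8×0.762/1.3) = √38.53 ≈ 6.21 m/s.

v ≈ 6.21 m/s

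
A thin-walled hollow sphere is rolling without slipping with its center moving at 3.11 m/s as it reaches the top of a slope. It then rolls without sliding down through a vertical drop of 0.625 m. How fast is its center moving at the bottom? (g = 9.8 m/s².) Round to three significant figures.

v ≈ 4.13 m/s

With I = (2/3)MR², the ratio k = I/(MR²) is 2/3.
Rolling without slipping gives ω = v/R, so the total kinetic energy is ½Mv² + ½Iω² = ½(1+k)Mv² = (5/6)Mv².
Conserving energy between top and bottom: (5/6)Mv² = (5/6)Mv₀² + Mgh, hence v² = v₀² + 2gh/(1+k).
v = √(3.11² + 2×9.8×0.625/1.667) = √17.02 ≈ 4.13 m/s.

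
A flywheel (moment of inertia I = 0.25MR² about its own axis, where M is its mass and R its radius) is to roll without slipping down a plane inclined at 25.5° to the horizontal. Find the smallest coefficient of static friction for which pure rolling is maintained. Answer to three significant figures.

μ_min ≈ 0.0954

For this body I = 0.25MR², i.e. k = I/(MR²) = 0.25.
Along the incline Mg sinθ − f = Ma, and torque about the center fR = Iα = kMR²(a/R) gives f = kMa.
These give a = g sinθ/(1+k) and the required friction f = kMg sinθ/(1+k).
With N = Mg cosθ, the no-slip condition f ≤ μN gives μ_min = f/N = k tanθ/(1+k).
μ_min = 0.25 × tan25.5° / 1.25 ≈ 0.0954.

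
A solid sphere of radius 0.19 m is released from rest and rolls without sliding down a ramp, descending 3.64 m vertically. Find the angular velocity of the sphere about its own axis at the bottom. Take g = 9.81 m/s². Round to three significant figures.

ω ≈ 37.6 rad/s

Here I = (2/5)MR², so the shape factor k = I/(MR²) = 0.4.
The rolling condition ω = v/R makes the rotational term ½I(v/R)² = ½kMv², so KE_total = ½(1+k)Mv² = (7/10)Mv².
Energy conservation Mgh = ½(1+k)Mv² gives v = √(2gh/(1+k)) = √(2 × 9.81 × 3.64 / 1.4) = 7.142 m/s.
The angular speed follows from ω = v/R = 7.142/0.19 ≈ 37.6 rad/s.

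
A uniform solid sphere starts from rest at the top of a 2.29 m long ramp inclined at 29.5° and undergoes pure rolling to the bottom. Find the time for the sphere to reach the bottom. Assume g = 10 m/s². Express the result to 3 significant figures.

t ≈ 1.14 s

The moment of inertia is (2/5)MR², giving k ≡ I/(MR²) = 0.4.
Translational: Mg sinθ − f = Ma. Rotational about the CM: fR = Iα = kMRa, so f = kMa.
Hence a = g sinθ/(1+k) = 10×sin29.5°/1.4 = 3.517 m/s².
With constant a from rest, t = √(2L/a) = √(2·2.29/3.517) ≈ 1.14 s.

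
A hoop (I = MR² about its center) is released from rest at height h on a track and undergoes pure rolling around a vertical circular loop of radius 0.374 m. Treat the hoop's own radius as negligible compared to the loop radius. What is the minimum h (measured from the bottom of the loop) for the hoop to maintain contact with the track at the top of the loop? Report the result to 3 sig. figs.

h_min ≈ 1.12 m

The moment of inertia is MR², giving k ≡ I/(MR²) = 1.
At the top of the loop, the minimum-contact condition is Mg = Mv_top²/r, so v_top² = gr.
With ω = v/R, the kinetic energy at speed v is ½(1+k)Mv² = Mv².
Energy conservation from release (height h) to the top (height 2r): Mgh = Mg(2r) + M·gr.
Thus h_min = 2r + (1+k)r/2 = r(2 + 2/2) = 0.374 × 3 ≈ 1.12 m.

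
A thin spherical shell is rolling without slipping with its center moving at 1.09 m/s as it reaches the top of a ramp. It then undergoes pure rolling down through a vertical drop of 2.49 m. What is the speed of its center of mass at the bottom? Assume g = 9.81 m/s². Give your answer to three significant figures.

With I = (2/3)MR², the ratio k = I/(MR²) is 2/3.
Since it rolls without slipping, ω = v/R and KE = ½Mv² + ½Iω² = ½(1+k)Mv² = (5/6)Mv².
Energy conservation: (5/6)Mv₀² + Mgh = (5/6)Mv², so v² = v₀² + 2gh/(1+k).
v = √(1.09² + 2×9.81×2.49/1.667) = √30.5 ≈ 5.52 m/s.

v ≈ 5.52 m/s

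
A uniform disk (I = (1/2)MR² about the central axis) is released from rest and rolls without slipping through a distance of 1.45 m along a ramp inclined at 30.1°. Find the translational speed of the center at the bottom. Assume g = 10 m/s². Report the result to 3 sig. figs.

With I = (1/2)MR², the ratio k = I/(MR²) is 0.5.
Pure rolling means v = ωR; then KE = ½Mv² + ½I(v/R)² = ½(1+k)Mv² = (3/4)Mv².
The vertical drop is h = L sinθ = 1.45 × sin30.1° = 0.7272 m.
Energy conservation: Mgh = (3/4)Mv², so v = √(2gh/(1+k)) = √(2 × 10 × 0.7272 / 1.5) ≈ 3.11 m/s.

v ≈ 3.11 m/s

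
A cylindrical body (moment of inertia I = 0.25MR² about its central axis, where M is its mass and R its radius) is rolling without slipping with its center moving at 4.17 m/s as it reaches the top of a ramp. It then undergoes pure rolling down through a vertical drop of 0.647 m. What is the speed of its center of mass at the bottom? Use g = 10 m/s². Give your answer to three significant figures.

v ≈ 5.27 m/s

Here I = 0.25MR², so the shape factor k = I/(MR²) = 0.25.
Pure rolling means v = ωR; then KE = ½Mv² + ½I(v/R)² = ½(1+k)Mv² = (5/8)Mv².
Conserving energy between top and bottom: (5/8)Mv² = (5/8)Mv₀² + Mgh, hence v² = v₀² + 2gh/(1+k).
v = √(4.17² + 2×10×0.647/1.25) = √27.74 ≈ 5.27 m/s.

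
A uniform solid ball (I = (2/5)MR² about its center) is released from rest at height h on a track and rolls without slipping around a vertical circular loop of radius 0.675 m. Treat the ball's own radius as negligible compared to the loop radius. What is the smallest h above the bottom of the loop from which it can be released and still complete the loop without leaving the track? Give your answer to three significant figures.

h_min ≈ 1.82 m

With I = (2/5)MR², the ratio k = I/(MR²) is 0.4.
At the top of the loop, the minimum-contact condition is Mg = Mv_top²/r, so v_top² = gr.
With ω = v/R, the kinetic energy at speed v is ½(1+k)Mv² = (7/10)Mv².
Energy conservation from release (height h) to the top (height 2r): Mgh = Mg(2r) + (7/10)M·gr.
Thus h_min = 2r + (1+k)r/2 = r(2 + 1.4/2) = 0.675 × 2.7 ≈ 1.82 m.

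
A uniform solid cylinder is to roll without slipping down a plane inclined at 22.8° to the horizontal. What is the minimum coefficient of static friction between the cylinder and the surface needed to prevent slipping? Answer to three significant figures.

μ_min ≈ 0.140

For this body I = (1/2)MR², i.e. k = I/(MR²) = 0.5.
Translational: Mg sinθ − f = Ma. Rotational about the CM: fR = Iα = kMRa, so f = kMa.
These give a = g sinθ/(1+k) and the required friction f = kMg sinθ/(1+k).
The normal force is N = Mg cosθ, so μ_min = f/N = k tanθ/(1+k).
μ_min = 0.5 × tan22.8° / 1.5 ≈ 0.140.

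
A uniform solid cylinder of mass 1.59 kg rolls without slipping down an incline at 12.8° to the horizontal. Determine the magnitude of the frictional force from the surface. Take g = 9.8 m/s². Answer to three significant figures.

f ≈ 1.15 N

The moment of inertia is (1/2)MR², giving k ≡ I/(MR²) = 0.5.
Translational: Mg sinθ − f = Ma. Rotational about the CM: fR = Iα = kMRa, so f = kMa.
Combining, a = g sinθ/(1+k) and f = kMa = kMg sinθ/(1+k).
f = 0.5 × 1.59 × 9.8 × sin12.8° / 1.5 ≈ 1.15 N.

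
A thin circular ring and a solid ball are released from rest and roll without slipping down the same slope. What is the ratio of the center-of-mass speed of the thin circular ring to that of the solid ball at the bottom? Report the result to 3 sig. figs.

v_ratio ≈ 0.837

Each satisfies Mgh = ½(1+k)Mv² with k = I/(MR²), so v ∝ 1/√(1+k).
For the thin circular ring k = 1; for the solid ball k = 0.4.
v₁/v₂ = √((1+k₂)/(1+k₁)) = √(1.4/2) ≈ 0.837.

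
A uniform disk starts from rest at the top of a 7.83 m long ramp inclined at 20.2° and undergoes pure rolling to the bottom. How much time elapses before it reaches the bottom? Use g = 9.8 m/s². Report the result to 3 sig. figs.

t ≈ 2.63 s

Here I = (1/2)MR², so the shape factor k = I/(MR²) = 0.5.
Translational: Mg sinθ − f = Ma. Rotational about the CM: fR = Iα = kMRa, so f = kMa.
Hence a = g sinθ/(1+k) = 9.8×sin20.2°/1.5 = 2.256 m/s².
Starting from rest, L = ½at², so t = √(2L/a) = √(2×7.83/2.256) ≈ 2.63 s.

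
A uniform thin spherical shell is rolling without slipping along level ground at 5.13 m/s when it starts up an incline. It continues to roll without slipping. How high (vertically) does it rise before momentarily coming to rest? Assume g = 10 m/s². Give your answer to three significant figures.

h ≈ 2.19 m

For this body I = (2/3)MR², i.e. k = I/(MR²) = 2/3.
Since it rolls without slipping, ω = v/R and KE = ½Mv² + ½Iω² = ½(1+k)Mv² = (5/6)Mv².
All of this converts to potential energy at the highest point: (5/6)Mv₀² = Mgh.
Thus h = (1+k)v₀²/(2g) = 1.667 × 5.13² / (2 × 10) ≈ 2.19 m.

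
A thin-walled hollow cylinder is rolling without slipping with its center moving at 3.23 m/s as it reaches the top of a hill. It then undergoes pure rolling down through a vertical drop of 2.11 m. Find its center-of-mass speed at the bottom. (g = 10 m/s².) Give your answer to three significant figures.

v ≈ 5.62 m/s

With I = MR², the ratio k = I/(MR²) is 1.
Rolling without slipping gives ω = v/R, so the total kinetic energy is ½Mv² + ½Iω² = ½(1+k)Mv² = Mv².
Energy conservation: Mv₀² + Mgh = Mv², so v² = v₀² + 2gh/(1+k).
v = √(3.23² + 2×10×2.11/2) = √31.53 ≈ 5.62 m/s.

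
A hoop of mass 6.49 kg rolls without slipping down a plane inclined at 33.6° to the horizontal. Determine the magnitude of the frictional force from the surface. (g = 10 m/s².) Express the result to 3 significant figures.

f ≈ 18.0 N

Here I = MR², so the shape factor k = I/(MR²) = 1.
Newton's second law down the slope: Mg sinθ − f = Ma. The torque equation fR = Iα (with α = a/R) gives f = kMa.
Combining, a = g sinθ/(1+k) and f = kMa = kMg sinθ/(1+k).
f = 1 × 6.49 × 10 × sin33.6° / 2 ≈ 18.0 N.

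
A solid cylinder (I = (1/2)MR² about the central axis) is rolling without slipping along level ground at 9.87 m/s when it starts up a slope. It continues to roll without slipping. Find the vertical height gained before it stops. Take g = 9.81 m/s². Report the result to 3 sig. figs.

The moment of inertia is (1/2)MR², giving k ≡ I/(MR²) = 0.5.
Pure rolling means v = ωR; then KE = ½Mv² + ½I(v/R)² = ½(1+k)Mv² = (3/4)Mv².
At the top the kinetic energy is zero, so (3/4)Mv₀² = Mgh.
Thus h = (1+k)v₀²/(2g) = 1.5 × 9.87² / (2 × 9.81) ≈ 7.45 m.

h ≈ 7.45 m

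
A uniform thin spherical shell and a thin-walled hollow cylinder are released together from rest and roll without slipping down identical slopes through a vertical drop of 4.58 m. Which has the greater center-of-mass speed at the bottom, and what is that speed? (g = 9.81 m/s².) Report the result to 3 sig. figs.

For rolling without slipping, Mgh = ½(1+k)Mv² where k = I/(MR²), so v = √(2gh/(1+k)).
Uniform thin spherical shell: k = 2/3, giving v = √(2×9.81×4.58/1.667) = 7.343 m/s.
Thin-walled hollow cylinder: k = 1, giving v = √(2×9.81×4.58/2) = 6.703 m/s.
The smaller k wins: the uniform thin spherical shell, at ≈ 7.34 m/s.

the uniform thin spherical shell, at v ≈ 7.34 m/s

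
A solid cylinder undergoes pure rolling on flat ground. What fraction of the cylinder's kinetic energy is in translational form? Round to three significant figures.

fraction ≈ 0.667

The moment of inertia is (1/2)MR², giving k ≡ I/(MR²) = 0.5.
With ω = v/R, KE_trans = ½Mv² and KE_rot = ½Iω² = ½kMv², so KE_total = ½(1+k)Mv².
The translational fraction is therefore 1/(1+k) = 1/1.5 ≈ 0.667.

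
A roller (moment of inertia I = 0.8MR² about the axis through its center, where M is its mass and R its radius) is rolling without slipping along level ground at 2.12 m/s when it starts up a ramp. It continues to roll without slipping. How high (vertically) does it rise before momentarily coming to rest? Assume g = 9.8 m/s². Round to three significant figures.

Here I = 0.8MR², so the shape factor k = I/(MR²) = 0.8.
Rolling without slipping gives ω = v/R, so the total kinetic energy is ½Mv² + ½Iω² = ½(1+k)Mv² = (9/10)Mv².
All of this converts to potential energy at the highest point: (9/10)Mv₀² = Mgh.
Thus h = (1+k)v₀²/(2g) = 1.8 × 2.12² / (2 × 9.8) ≈ 0.413 m.

h ≈ 0.413 m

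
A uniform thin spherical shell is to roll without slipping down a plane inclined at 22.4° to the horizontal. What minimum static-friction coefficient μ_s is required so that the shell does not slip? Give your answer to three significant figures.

The moment of inertia is (2/3)MR², giving k ≡ I/(MR²) = 2/3.
Newton's second law down the slope: Mg sinθ − f = Ma. The torque equation fR = Iα (with α = a/R) gives f = kMa.
These give a = g sinθ/(1+k) and the required friction f = kMg sinθ/(1+k).
With N = Mg cosθ, the no-slip condition f ≤ μN gives μ_min = f/N = k tanθ/(1+k).
μ_min = (2/3) × tan22.4° / 1.667 ≈ 0.165.

μ_min ≈ 0.165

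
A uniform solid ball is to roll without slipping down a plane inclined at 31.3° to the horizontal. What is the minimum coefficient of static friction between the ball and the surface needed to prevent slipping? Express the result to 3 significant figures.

Here I = (2/5)MR², so the shape factor k = I/(MR²) = 0.4.
Newton's second law down the slope: Mg sinθ − f = Ma. The torque equation fR = Iα (with α = a/R) gives f = kMa.
These give a = g sinθ/(1+k) and the required friction f = kMg sinθ/(1+k).
The normal force is N = Mg cosθ, so μ_min = f/N = k tanθ/(1+k).
μ_min = 0.4 × tan31.3° / 1.4 ≈ 0.174.

μ_min ≈ 0.174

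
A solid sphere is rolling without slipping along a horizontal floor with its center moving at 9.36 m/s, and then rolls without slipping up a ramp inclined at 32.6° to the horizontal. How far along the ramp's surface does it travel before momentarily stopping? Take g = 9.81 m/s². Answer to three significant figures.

With I = (2/5)MR², the ratio k = I/(MR²) is 0.4.
Pure rolling means v = ωR; then KE = ½Mv² + ½I(v/R)² = ½(1+k)Mv² = (7/10)Mv².
Setting this equal to Mgh gives the vertical rise h = (1+k)v₀²/(2g) = 1.4×9.36²/(2×9.81) = 6.251 m.
Along the incline, d = h/sinθ = 6.251/sin32.6° ≈ 11.6 m.

d ≈ 11.6 m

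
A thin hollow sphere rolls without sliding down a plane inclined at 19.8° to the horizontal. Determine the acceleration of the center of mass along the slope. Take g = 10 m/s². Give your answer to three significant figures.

a ≈ 2.03 m/s²

With I = (2/3)MR², the ratio k = I/(MR²) is 2/3.
Translational: Mg sinθ − f = Ma. Rotational about the CM: fR = Iα = kMRa, so f = kMa.
Eliminating f: Mg sinθ = (1+k)Ma, so a = g sinθ/(1+k) = 10 × sin19.8° / 1.667 ≈ 2.03 m/s².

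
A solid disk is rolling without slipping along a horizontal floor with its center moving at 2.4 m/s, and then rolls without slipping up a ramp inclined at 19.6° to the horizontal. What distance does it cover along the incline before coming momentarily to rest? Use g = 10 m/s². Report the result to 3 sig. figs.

For this body I = (1/2)MR², i.e. k = I/(MR²) = 0.5.
Since it rolls without slipping, ω = v/R and KE = ½Mv² + ½Iω² = ½(1+k)Mv² = (3/4)Mv².
Setting this equal to Mgh gives the vertical rise h = (1+k)v₀²/(2g) = 1.5×2.4²/(2×10) = 0.432 m.
Along the incline, d = h/sinθ = 0.432/sin19.6° ≈ 1.29 m.

d ≈ 1.29 m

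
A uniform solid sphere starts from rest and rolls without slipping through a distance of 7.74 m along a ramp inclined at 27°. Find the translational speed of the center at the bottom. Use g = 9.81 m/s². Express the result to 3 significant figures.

v ≈ 7.02 m/s

For this body I = (2/5)MR², i.e. k = I/(MR²) = 0.4.
Rolling without slipping gives ω = v/R, so the total kinetic energy is ½Mv² + ½Iω² = ½(1+k)Mv² = (7/10)Mv².
The vertical drop is h = L sinθ = 7.74 × sin27° = 3.514 m.
Energy conservation: Mgh = (7/10)Mv², so v = √(2gh/(1+k)) = √(2 × 9.81 × 3.514 / 1.4) ≈ 7.02 m/s.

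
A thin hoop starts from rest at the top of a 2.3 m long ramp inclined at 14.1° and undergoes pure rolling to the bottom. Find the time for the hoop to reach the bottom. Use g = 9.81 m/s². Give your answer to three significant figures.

Here I = MR², so the shape factor k = I/(MR²) = 1.
Newton's second law down the slope: Mg sinθ − f = Ma. The torque equation fR = Iα (with α = a/R) gives f = kMa.
Hence a = g sinθ/(1+k) = 9.81×sin14.1°/2 = 1.195 m/s².
With constant a from rest, t = √(2L/a) = √(2·2.3/1.195) ≈ 1.96 s.

t ≈ 1.96 s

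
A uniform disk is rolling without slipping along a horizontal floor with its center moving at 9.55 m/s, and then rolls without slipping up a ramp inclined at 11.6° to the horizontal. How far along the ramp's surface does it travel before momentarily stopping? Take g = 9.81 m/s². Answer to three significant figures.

Here I = (1/2)MR², so the shape factor k = I/(MR²) = 0.5.
Since it rolls without slipping, ω = v/R and KE = ½Mv² + ½Iω² = ½(1+k)Mv² = (3/4)Mv².
Setting this equal to Mgh gives the vertical rise h = (1+k)v₀²/(2g) = 1.5×9.55²/(2×9.81) = 6.973 m.
Along the incline, d = h/sinθ = 6.973/sin11.6° ≈ 34.7 m.

d ≈ 34.7 m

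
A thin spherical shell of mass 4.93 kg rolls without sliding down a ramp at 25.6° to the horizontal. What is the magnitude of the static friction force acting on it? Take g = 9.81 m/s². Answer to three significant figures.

The moment of inertia is (2/3)MR², giving k ≡ I/(MR²) = 2/3.
Newton's second law down the slope: Mg sinθ − f = Ma. The torque equation fR = Iα (with α = a/R) gives f = kMa.
Combining, a = g sinθ/(1+k) and f = kMa = kMg sinθ/(1+k).
f = (2/3) × 4.93 × 9.81 × sin25.6° / 1.667 ≈ 8.36 N.

f ≈ 8.36 N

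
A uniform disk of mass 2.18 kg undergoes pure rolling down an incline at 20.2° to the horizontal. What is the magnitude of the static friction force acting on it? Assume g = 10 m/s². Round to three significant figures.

f ≈ 2.51 N

With I = (1/2)MR², the ratio k = I/(MR²) is 0.5.
Along the incline Mg sinθ − f = Ma, and torque about the center fR = Iα = kMR²(a/R) gives f = kMa.
Combining, a = g sinθ/(1+k) and f = kMa = kMg sinθ/(1+k).
f = 0.5 × 2.18 × 10 × sin20.2° / 1.5 ≈ 2.51 N.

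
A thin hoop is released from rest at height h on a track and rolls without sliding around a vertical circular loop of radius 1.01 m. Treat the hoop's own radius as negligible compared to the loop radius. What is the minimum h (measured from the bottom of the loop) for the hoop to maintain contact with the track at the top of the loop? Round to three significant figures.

Here I = MR², so the shape factor k = I/(MR²) = 1.
At the top, contact is just lost when gravity alone supplies the centripetal force: Mg = Mv_top²/r, i.e. v_top² = gr.
With ω = v/R, the kinetic energy at speed v is ½(1+k)Mv² = Mv².
Energy conservation from release (height h) to the top (height 2r): Mgh = Mg(2r) + M·gr.
Thus h_min = 2r + (1+k)r/2 = r(2 + 2/2) = 1.01 × 3 ≈ 3.03 m.

h_min ≈ 3.03 m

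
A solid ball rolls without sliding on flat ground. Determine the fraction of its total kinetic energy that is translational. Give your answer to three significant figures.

fraction ≈ 0.714

Here I = (2/5)MR², so the shape factor k = I/(MR²) = 0.4.
Since ω = v/R, the translational part is ½Mv² and the rotational part is ½I(v/R)² = ½kMv²; the total is ½(1+k)Mv².
The translational fraction is therefore 1/(1+k) = 1/1.4 ≈ 0.714.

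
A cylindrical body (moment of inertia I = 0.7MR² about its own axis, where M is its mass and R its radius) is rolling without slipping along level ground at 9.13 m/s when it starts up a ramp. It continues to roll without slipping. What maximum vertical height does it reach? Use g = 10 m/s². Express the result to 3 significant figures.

Here I = 0.7MR², so the shape factor k = I/(MR²) = 0.7.
Since it rolls without slipping, ω = v/R and KE = ½Mv² + ½Iω² = ½(1+k)Mv² = (17/20)Mv².
All of this converts to potential energy at the highest point: (17/20)Mv₀² = Mgh.
Thus h = (1+k)v₀²/(2g) = 1.7 × 9.13² / (2 × 10) ≈ 7.09 m.

h ≈ 7.09 m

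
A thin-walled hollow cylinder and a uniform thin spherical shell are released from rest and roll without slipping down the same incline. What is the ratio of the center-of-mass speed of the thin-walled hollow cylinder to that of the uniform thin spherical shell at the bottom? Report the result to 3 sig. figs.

Each satisfies Mgh = ½(1+k)Mv² with k = I/(MR²), so v ∝ 1/√(1+k).
For the thin-walled hollow cylinder k = 1; for the uniform thin spherical shell k = 2/3.
v₁/v₂ = √((1+k₂)/(1+k₁)) = √(1.667/2) ≈ 0.913.

v_ratio ≈ 0.913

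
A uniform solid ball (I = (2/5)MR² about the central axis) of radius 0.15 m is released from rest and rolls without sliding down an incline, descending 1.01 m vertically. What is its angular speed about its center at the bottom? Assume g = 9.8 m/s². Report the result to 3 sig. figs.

Here I = (2/5)MR², so the shape factor k = I/(MR²) = 0.4.
Pure rolling means v = ωR; then KE = ½Mv² + ½I(v/R)² = ½(1+k)Mv² = (7/10)Mv².
Energy conservation Mgh = ½(1+k)Mv² gives v = √(2gh/(1+k)) = √(2 × 9.8 × 1.01 / 1.4) = 3.76 m/s.
Then ω = v/R = 3.76 / 0.15 ≈ 25.1 rad/s.

ω ≈ 25.1 rad/s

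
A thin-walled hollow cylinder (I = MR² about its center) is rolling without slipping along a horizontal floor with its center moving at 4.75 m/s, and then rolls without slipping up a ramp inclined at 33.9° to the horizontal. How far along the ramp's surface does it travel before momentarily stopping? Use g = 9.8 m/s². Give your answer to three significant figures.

For this body I = MR², i.e. k = I/(MR²) = 1.
Rolling without slipping gives ω = v/R, so the total kinetic energy is ½Mv² + ½Iω² = ½(1+k)Mv² = Mv².
Setting this equal to Mgh gives the vertical rise h = (1+k)v₀²/(2g) = 2×4.75²/(2×9.8) = 2.302 m.
The distance along the slope is d = h/sinθ = 2.302/sin33.9° ≈ 4.13 m.

d ≈ 4.13 m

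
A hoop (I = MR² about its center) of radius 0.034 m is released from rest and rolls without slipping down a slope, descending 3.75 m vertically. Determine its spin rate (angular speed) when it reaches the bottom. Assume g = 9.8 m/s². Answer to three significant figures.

For this body I = MR², i.e. k = I/(MR²) = 1.
Since it rolls without slipping, ω = v/R and KE = ½Mv² + ½Iω² = ½(1+k)Mv² = Mv².
Energy conservation Mgh = ½(1+k)Mv² gives v = √(2gh/(1+k)) = √(2 × 9.8 × 3.75 / 2) = 6.062 m/s.
The angular speed follows from ω = v/R = 6.062/0.034 ≈ 178 rad/s.

ω ≈ 178 rad/s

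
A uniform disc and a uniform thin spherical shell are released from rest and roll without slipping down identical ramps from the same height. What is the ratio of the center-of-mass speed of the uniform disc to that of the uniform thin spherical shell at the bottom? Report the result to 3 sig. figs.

v_ratio ≈ 1.05

Each satisfies Mgh = ½(1+k)Mv² with k = I/(MR²), so v ∝ 1/√(1+k).
For the uniform disc k = 0.5; for the uniform thin spherical shell k = 2/3.
v₁/v₂ = √((1+k₂)/(1+k₁)) = √(1.667/1.5) ≈ 1.05.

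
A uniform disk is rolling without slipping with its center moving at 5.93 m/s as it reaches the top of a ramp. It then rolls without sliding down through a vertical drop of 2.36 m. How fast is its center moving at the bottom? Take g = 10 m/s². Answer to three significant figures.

v ≈ 8.16 m/s

Here I = (1/2)MR², so the shape factor k = I/(MR²) = 0.5.
Pure rolling means v = ωR; then KE = ½Mv² + ½I(v/R)² = ½(1+k)Mv² = (3/4)Mv².
Energy conservation: (3/4)Mv₀² + Mgh = (3/4)Mv², so v² = v₀² + 2gh/(1+k).
v = √(5.93² + 2×10×2.36/1.5) = √66.63 ≈ 8.16 m/s.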